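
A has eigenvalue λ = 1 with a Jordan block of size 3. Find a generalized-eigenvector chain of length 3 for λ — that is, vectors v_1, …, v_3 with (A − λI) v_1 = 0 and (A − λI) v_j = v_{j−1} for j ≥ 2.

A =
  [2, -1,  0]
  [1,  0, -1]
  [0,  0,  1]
A Jordan chain for λ = 1 of length 3:
v_1 = (1, 1, 0)ᵀ
v_2 = (0, -1, 0)ᵀ
v_3 = (0, 0, 1)ᵀ

Let N = A − (1)·I. We want v_3 with N^3 v_3 = 0 but N^2 v_3 ≠ 0; then v_{j-1} := N · v_j for j = 3, …, 2.

Pick v_3 = (0, 0, 1)ᵀ.
Then v_2 = N · v_3 = (0, -1, 0)ᵀ.
Then v_1 = N · v_2 = (1, 1, 0)ᵀ.

Sanity check: (A − (1)·I) v_1 = (0, 0, 0)ᵀ = 0. ✓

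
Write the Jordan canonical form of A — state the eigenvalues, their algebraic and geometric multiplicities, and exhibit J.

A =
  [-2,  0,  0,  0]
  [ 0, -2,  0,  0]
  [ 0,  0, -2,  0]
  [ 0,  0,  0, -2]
J_1(-2) ⊕ J_1(-2) ⊕ J_1(-2) ⊕ J_1(-2)

The characteristic polynomial is
  det(x·I − A) = x^4 + 8*x^3 + 24*x^2 + 32*x + 16 = (x + 2)^4

Eigenvalues and multiplicities (the geometric multiplicity of λ is n − rank(A − λI), which equals the number of Jordan blocks for λ):
  λ = -2: algebraic multiplicity = 4, geometric multiplicity = 4

Determining the block sizes for each eigenvalue:
  λ = -2: gm = am = 4, so every block has size 1 → block sizes [1, 1, 1, 1]

Assembling the blocks gives a Jordan form
J =
  [-2,  0,  0,  0]
  [ 0, -2,  0,  0]
  [ 0,  0, -2,  0]
  [ 0,  0,  0, -2]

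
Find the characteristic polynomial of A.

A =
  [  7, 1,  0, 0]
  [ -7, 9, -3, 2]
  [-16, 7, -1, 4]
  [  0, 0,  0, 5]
x^4 - 20*x^3 + 150*x^2 - 500*x + 625

Expanding det(x·I − A) (e.g. by cofactor expansion or by noting that A is similar to its Jordan form J, which has the same characteristic polynomial as A) gives
  χ_A(x) = x^4 - 20*x^3 + 150*x^2 - 500*x + 625
which factors as (x - 5)^4. The eigenvalues (with algebraic multiplicities) are λ = 5 with multiplicity 4.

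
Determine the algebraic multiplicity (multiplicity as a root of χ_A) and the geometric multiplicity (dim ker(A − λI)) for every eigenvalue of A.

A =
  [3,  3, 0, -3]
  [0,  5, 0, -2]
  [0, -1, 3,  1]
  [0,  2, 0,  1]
λ = 3: alg = 4, geom = 3

Step 1 — factor the characteristic polynomial to read off the algebraic multiplicities:
  χ_A(x) = (x - 3)^4

Step 2 — compute geometric multiplicities via the rank-nullity identity g(λ) = n − rank(A − λI):
  rank(A − (3)·I) = 1, so dim ker(A − (3)·I) = n − 1 = 3

Summary:
  λ = 3: algebraic multiplicity = 4, geometric multiplicity = 3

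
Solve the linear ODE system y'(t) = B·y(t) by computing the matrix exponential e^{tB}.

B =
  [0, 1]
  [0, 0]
e^{tB} =
  [1, t]
  [0, 1]

Strategy: write B = P · J · P⁻¹ where J is a Jordan canonical form, so e^{tB} = P · e^{tJ} · P⁻¹, and e^{tJ} can be computed block-by-block.

B has Jordan form
J =
  [0, 1]
  [0, 0]
(up to reordering of blocks).

Per-block formulas:
  For a 2×2 Jordan block J_2(0): exp(t · J_2(0)) = e^(0t)·(I + t·N), where N is the 2×2 nilpotent shift.

After assembling e^{tJ} and conjugating by P, we get:

e^{tB} =
  [1, t]
  [0, 1]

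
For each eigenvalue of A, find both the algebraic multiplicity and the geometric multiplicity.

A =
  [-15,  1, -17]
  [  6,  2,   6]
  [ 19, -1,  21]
λ = 2: alg = 2, geom = 1; λ = 4: alg = 1, geom = 1

Step 1 — factor the characteristic polynomial to read off the algebraic multiplicities:
  χ_A(x) = (x - 4)*(x - 2)^2

Step 2 — compute geometric multiplicities via the rank-nullity identity g(λ) = n − rank(A − λI):
  rank(A − (2)·I) = 2, so dim ker(A − (2)·I) = n − 2 = 1
  rank(A − (4)·I) = 2, so dim ker(A − (4)·I) = n − 2 = 1

Summary:
  λ = 2: algebraic multiplicity = 2, geometric multiplicity = 1
  λ = 4: algebraic multiplicity = 1, geometric multiplicity = 1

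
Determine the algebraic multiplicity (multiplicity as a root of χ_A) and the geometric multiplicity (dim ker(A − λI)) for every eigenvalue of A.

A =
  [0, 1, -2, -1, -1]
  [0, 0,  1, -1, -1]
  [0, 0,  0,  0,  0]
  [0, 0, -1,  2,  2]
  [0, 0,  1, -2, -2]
λ = 0: alg = 5, geom = 2

Step 1 — factor the characteristic polynomial to read off the algebraic multiplicities:
  χ_A(x) = x^5

Step 2 — compute geometric multiplicities via the rank-nullity identity g(λ) = n − rank(A − λI):
  rank(A − (0)·I) = 3, so dim ker(A − (0)·I) = n − 3 = 2

Summary:
  λ = 0: algebraic multiplicity = 5, geometric multiplicity = 2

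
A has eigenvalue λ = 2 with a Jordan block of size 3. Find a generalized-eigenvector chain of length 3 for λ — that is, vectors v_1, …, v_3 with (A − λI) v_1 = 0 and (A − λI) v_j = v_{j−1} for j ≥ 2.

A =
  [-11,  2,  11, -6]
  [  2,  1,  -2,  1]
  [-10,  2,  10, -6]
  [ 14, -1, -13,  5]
A Jordan chain for λ = 2 of length 3:
v_1 = (-2, 1, -2, 1)ᵀ
v_2 = (-2, 0, -2, 1)ᵀ
v_3 = (1, 0, 1, 0)ᵀ

Let N = A − (2)·I. We want v_3 with N^3 v_3 = 0 but N^2 v_3 ≠ 0; then v_{j-1} := N · v_j for j = 3, …, 2.

Pick v_3 = (1, 0, 1, 0)ᵀ.
Then v_2 = N · v_3 = (-2, 0, -2, 1)ᵀ.
Then v_1 = N · v_2 = (-2, 1, -2, 1)ᵀ.

Sanity check: (A − (2)·I) v_1 = (0, 0, 0, 0)ᵀ = 0. ✓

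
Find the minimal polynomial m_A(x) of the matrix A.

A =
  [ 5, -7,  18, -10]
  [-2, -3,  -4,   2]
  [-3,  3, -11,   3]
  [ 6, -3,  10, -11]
x^2 + 10*x + 25

The characteristic polynomial is χ_A(x) = (x + 5)^4, so the eigenvalues are known. The minimal polynomial is
  m_A(x) = Π_λ (x − λ)^{k_λ}
where k_λ is the size of the *largest* Jordan block for λ (equivalently, the smallest k with (A − λI)^k v = 0 for every generalised eigenvector v of λ).

  λ = -5: largest Jordan block has size 2, contributing (x + 5)^2

So m_A(x) = (x + 5)^2 = x^2 + 10*x + 25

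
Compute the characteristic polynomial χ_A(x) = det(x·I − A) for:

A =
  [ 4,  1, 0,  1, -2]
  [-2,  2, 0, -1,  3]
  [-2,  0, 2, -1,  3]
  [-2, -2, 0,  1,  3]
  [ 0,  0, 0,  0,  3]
x^5 - 12*x^4 + 57*x^3 - 134*x^2 + 156*x - 72

Expanding det(x·I − A) (e.g. by cofactor expansion or by noting that A is similar to its Jordan form J, which has the same characteristic polynomial as A) gives
  χ_A(x) = x^5 - 12*x^4 + 57*x^3 - 134*x^2 + 156*x - 72
which factors as (x - 3)^2*(x - 2)^3. The eigenvalues (with algebraic multiplicities) are λ = 2 with multiplicity 3, λ = 3 with multiplicity 2.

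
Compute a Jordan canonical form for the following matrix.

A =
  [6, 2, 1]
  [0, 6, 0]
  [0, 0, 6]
J_2(6) ⊕ J_1(6)

The characteristic polynomial is
  det(x·I − A) = x^3 - 18*x^2 + 108*x - 216 = (x - 6)^3

Eigenvalues and multiplicities (the geometric multiplicity of λ is n − rank(A − λI), which equals the number of Jordan blocks for λ):
  λ = 6: algebraic multiplicity = 3, geometric multiplicity = 2

Determining the block sizes for each eigenvalue:
  λ = 6: 2 blocks summing to 3 forces exactly one block of size 2 and the rest size 1 → block sizes [2, 1]

Assembling the blocks gives a Jordan form
J =
  [6, 1, 0]
  [0, 6, 0]
  [0, 0, 6]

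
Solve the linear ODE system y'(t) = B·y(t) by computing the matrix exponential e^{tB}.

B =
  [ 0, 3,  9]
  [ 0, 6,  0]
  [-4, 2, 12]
e^{tB} =
  [-6*t*exp(6*t) + exp(6*t), 3*t*exp(6*t), 9*t*exp(6*t)]
  [0, exp(6*t), 0]
  [-4*t*exp(6*t), 2*t*exp(6*t), 6*t*exp(6*t) + exp(6*t)]

Strategy: write B = P · J · P⁻¹ where J is a Jordan canonical form, so e^{tB} = P · e^{tJ} · P⁻¹, and e^{tJ} can be computed block-by-block.

B has Jordan form
J =
  [6, 1, 0]
  [0, 6, 0]
  [0, 0, 6]
(up to reordering of blocks).

Per-block formulas:
  For a 1×1 block at λ = 6: exp(t · [6]) = [e^(6t)].
  For a 2×2 Jordan block J_2(6): exp(t · J_2(6)) = e^(6t)·(I + t·N), where N is the 2×2 nilpotent shift.

After assembling e^{tJ} and conjugating by P, we get:

e^{tB} =
  [-6*t*exp(6*t) + exp(6*t), 3*t*exp(6*t), 9*t*exp(6*t)]
  [0, exp(6*t), 0]
  [-4*t*exp(6*t), 2*t*exp(6*t), 6*t*exp(6*t) + exp(6*t)]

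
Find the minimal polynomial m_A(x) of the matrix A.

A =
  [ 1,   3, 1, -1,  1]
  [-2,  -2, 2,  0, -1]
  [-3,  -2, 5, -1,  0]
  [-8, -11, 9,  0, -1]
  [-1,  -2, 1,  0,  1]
x^3 - 3*x^2 + 3*x - 1

The characteristic polynomial is χ_A(x) = (x - 1)^5, so the eigenvalues are known. The minimal polynomial is
  m_A(x) = Π_λ (x − λ)^{k_λ}
where k_λ is the size of the *largest* Jordan block for λ (equivalently, the smallest k with (A − λI)^k v = 0 for every generalised eigenvector v of λ).

  λ = 1: largest Jordan block has size 3, contributing (x − 1)^3

So m_A(x) = (x - 1)^3 = x^3 - 3*x^2 + 3*x - 1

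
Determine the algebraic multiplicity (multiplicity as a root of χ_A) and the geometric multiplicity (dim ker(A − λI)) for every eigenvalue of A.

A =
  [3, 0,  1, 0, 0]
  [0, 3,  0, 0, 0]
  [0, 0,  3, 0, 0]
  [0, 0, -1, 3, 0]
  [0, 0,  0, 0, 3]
λ = 3: alg = 5, geom = 4

Step 1 — factor the characteristic polynomial to read off the algebraic multiplicities:
  χ_A(x) = (x - 3)^5

Step 2 — compute geometric multiplicities via the rank-nullity identity g(λ) = n − rank(A − λI):
  rank(A − (3)·I) = 1, so dim ker(A − (3)·I) = n − 1 = 4

Summary:
  λ = 3: algebraic multiplicity = 5, geometric multiplicity = 4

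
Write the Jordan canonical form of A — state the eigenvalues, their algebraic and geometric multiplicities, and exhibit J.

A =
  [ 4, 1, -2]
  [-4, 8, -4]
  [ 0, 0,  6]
J_2(6) ⊕ J_1(6)

The characteristic polynomial is
  det(x·I − A) = x^3 - 18*x^2 + 108*x - 216 = (x - 6)^3

Eigenvalues and multiplicities (the geometric multiplicity of λ is n − rank(A − λI), which equals the number of Jordan blocks for λ):
  λ = 6: algebraic multiplicity = 3, geometric multiplicity = 2

Determining the block sizes for each eigenvalue:
  λ = 6: 2 blocks summing to 3 forces exactly one block of size 2 and the rest size 1 → block sizes [2, 1]

Assembling the blocks gives a Jordan form
J =
  [6, 1, 0]
  [0, 6, 0]
  [0, 0, 6]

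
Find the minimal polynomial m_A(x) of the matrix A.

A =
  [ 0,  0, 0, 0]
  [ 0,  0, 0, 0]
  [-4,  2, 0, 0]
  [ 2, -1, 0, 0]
x^2

The characteristic polynomial is χ_A(x) = x^4, so the eigenvalues are known. The minimal polynomial is
  m_A(x) = Π_λ (x − λ)^{k_λ}
where k_λ is the size of the *largest* Jordan block for λ (equivalently, the smallest k with (A − λI)^k v = 0 for every generalised eigenvector v of λ).

  λ = 0: largest Jordan block has size 2, contributing (x − 0)^2

So m_A(x) = x^2 = x^2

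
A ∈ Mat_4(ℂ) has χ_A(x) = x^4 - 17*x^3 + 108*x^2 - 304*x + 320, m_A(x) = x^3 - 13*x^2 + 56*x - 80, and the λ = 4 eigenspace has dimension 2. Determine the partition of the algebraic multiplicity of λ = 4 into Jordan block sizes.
Block sizes for λ = 4: [2, 1]

Step 1 — from the characteristic polynomial, algebraic multiplicity of λ = 4 is 3. From dim ker(A − (4)·I) = 2, there are exactly 2 Jordan blocks for λ = 4.
Step 2 — from the minimal polynomial, the factor (x − 4)^2 tells us the largest block for λ = 4 has size 2.
Step 3 — with total size 3, 2 blocks, and largest block 2, the block sizes (in nonincreasing order) are [2, 1].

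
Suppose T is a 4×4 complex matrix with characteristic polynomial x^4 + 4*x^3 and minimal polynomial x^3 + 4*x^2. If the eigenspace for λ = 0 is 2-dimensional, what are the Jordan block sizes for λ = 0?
Block sizes for λ = 0: [2, 1]

Step 1 — from the characteristic polynomial, algebraic multiplicity of λ = 0 is 3. From dim ker(T − (0)·I) = 2, there are exactly 2 Jordan blocks for λ = 0.
Step 2 — from the minimal polynomial, the factor (x − 0)^2 tells us the largest block for λ = 0 has size 2.
Step 3 — with total size 3, 2 blocks, and largest block 2, the block sizes (in nonincreasing order) are [2, 1].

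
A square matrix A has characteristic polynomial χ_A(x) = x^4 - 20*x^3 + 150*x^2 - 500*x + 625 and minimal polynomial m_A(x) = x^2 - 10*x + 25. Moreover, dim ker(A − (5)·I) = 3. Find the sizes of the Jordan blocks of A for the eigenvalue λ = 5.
Block sizes for λ = 5: [2, 1, 1]

Step 1 — from the characteristic polynomial, algebraic multiplicity of λ = 5 is 4. From dim ker(A − (5)·I) = 3, there are exactly 3 Jordan blocks for λ = 5.
Step 2 — from the minimal polynomial, the factor (x − 5)^2 tells us the largest block for λ = 5 has size 2.
Step 3 — with total size 4, 3 blocks, and largest block 2, the block sizes (in nonincreasing order) are [2, 1, 1].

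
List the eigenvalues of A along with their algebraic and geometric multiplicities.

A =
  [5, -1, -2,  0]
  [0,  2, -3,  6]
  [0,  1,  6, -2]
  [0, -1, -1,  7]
λ = 5: alg = 4, geom = 2

Step 1 — factor the characteristic polynomial to read off the algebraic multiplicities:
  χ_A(x) = (x - 5)^4

Step 2 — compute geometric multiplicities via the rank-nullity identity g(λ) = n − rank(A − λI):
  rank(A − (5)·I) = 2, so dim ker(A − (5)·I) = n − 2 = 2

Summary:
  λ = 5: algebraic multiplicity = 4, geometric multiplicity = 2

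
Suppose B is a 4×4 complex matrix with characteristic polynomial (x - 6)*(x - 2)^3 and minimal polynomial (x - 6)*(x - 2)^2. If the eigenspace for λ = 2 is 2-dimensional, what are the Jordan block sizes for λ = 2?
Block sizes for λ = 2: [2, 1]

Step 1 — from the characteristic polynomial, algebraic multiplicity of λ = 2 is 3. From dim ker(B − (2)·I) = 2, there are exactly 2 Jordan blocks for λ = 2.
Step 2 — from the minimal polynomial, the factor (x − 2)^2 tells us the largest block for λ = 2 has size 2.
Step 3 — with total size 3, 2 blocks, and largest block 2, the block sizes (in nonincreasing order) are [2, 1].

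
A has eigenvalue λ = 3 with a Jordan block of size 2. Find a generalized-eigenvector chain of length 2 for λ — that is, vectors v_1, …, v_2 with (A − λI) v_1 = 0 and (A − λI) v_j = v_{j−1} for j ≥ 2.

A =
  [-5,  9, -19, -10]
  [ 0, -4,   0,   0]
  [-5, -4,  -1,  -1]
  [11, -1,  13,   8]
A Jordan chain for λ = 3 of length 2:
v_1 = (3, 0, -6, 9)ᵀ
v_2 = (2, 0, -1, 0)ᵀ

Let N = A − (3)·I. We want v_2 with N^2 v_2 = 0 but N^1 v_2 ≠ 0; then v_{j-1} := N · v_j for j = 2, …, 2.

Pick v_2 = (2, 0, -1, 0)ᵀ.
Then v_1 = N · v_2 = (3, 0, -6, 9)ᵀ.

Sanity check: (A − (3)·I) v_1 = (0, 0, 0, 0)ᵀ = 0. ✓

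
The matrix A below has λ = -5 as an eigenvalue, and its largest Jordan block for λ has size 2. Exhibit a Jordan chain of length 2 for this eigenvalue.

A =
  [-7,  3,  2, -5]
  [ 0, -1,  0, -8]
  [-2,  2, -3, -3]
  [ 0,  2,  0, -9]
A Jordan chain for λ = -5 of length 2:
v_1 = (-2, 0, -2, 0)ᵀ
v_2 = (1, 0, 0, 0)ᵀ

Let N = A − (-5)·I. We want v_2 with N^2 v_2 = 0 but N^1 v_2 ≠ 0; then v_{j-1} := N · v_j for j = 2, …, 2.

Pick v_2 = (1, 0, 0, 0)ᵀ.
Then v_1 = N · v_2 = (-2, 0, -2, 0)ᵀ.

Sanity check: (A − (-5)·I) v_1 = (0, 0, 0, 0)ᵀ = 0. ✓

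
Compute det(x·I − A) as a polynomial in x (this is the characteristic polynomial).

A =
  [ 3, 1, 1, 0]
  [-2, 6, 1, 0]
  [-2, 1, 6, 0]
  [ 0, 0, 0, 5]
x^4 - 20*x^3 + 150*x^2 - 500*x + 625

Expanding det(x·I − A) (e.g. by cofactor expansion or by noting that A is similar to its Jordan form J, which has the same characteristic polynomial as A) gives
  χ_A(x) = x^4 - 20*x^3 + 150*x^2 - 500*x + 625
which factors as (x - 5)^4. The eigenvalues (with algebraic multiplicities) are λ = 5 with multiplicity 4.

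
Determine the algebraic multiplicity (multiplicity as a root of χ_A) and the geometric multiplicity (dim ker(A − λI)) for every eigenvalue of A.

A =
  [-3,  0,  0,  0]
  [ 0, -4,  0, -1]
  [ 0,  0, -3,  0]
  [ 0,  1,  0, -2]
λ = -3: alg = 4, geom = 3

Step 1 — factor the characteristic polynomial to read off the algebraic multiplicities:
  χ_A(x) = (x + 3)^4

Step 2 — compute geometric multiplicities via the rank-nullity identity g(λ) = n − rank(A − λI):
  rank(A − (-3)·I) = 1, so dim ker(A − (-3)·I) = n − 1 = 3

Summary:
  λ = -3: algebraic multiplicity = 4, geometric multiplicity = 3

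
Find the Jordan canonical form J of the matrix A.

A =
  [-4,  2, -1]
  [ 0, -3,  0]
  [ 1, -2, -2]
J_2(-3) ⊕ J_1(-3)

The characteristic polynomial is
  det(x·I − A) = x^3 + 9*x^2 + 27*x + 27 = (x + 3)^3

Eigenvalues and multiplicities (the geometric multiplicity of λ is n − rank(A − λI), which equals the number of Jordan blocks for λ):
  λ = -3: algebraic multiplicity = 3, geometric multiplicity = 2

Determining the block sizes for each eigenvalue:
  λ = -3: 2 blocks summing to 3 forces exactly one block of size 2 and the rest size 1 → block sizes [2, 1]

Assembling the blocks gives a Jordan form
J =
  [-3,  1,  0]
  [ 0, -3,  0]
  [ 0,  0, -3]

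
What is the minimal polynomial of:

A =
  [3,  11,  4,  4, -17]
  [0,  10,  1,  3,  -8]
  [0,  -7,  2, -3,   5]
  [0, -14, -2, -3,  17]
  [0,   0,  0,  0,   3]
x^3 - 9*x^2 + 27*x - 27

The characteristic polynomial is χ_A(x) = (x - 3)^5, so the eigenvalues are known. The minimal polynomial is
  m_A(x) = Π_λ (x − λ)^{k_λ}
where k_λ is the size of the *largest* Jordan block for λ (equivalently, the smallest k with (A − λI)^k v = 0 for every generalised eigenvector v of λ).

  λ = 3: largest Jordan block has size 3, contributing (x − 3)^3

So m_A(x) = (x - 3)^3 = x^3 - 9*x^2 + 27*x - 27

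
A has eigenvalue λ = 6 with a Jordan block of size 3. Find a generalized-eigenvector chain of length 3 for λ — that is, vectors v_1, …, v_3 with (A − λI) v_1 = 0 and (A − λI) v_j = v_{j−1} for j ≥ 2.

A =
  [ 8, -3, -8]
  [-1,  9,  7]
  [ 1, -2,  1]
A Jordan chain for λ = 6 of length 3:
v_1 = (-1, 2, -1)ᵀ
v_2 = (2, -1, 1)ᵀ
v_3 = (1, 0, 0)ᵀ

Let N = A − (6)·I. We want v_3 with N^3 v_3 = 0 but N^2 v_3 ≠ 0; then v_{j-1} := N · v_j for j = 3, …, 2.

Pick v_3 = (1, 0, 0)ᵀ.
Then v_2 = N · v_3 = (2, -1, 1)ᵀ.
Then v_1 = N · v_2 = (-1, 2, -1)ᵀ.

Sanity check: (A − (6)·I) v_1 = (0, 0, 0)ᵀ = 0. ✓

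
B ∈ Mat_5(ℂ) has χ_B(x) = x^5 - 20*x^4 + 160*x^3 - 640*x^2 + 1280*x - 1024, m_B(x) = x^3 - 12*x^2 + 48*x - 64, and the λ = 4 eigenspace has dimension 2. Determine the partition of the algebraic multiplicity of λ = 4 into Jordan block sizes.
Block sizes for λ = 4: [3, 2]

Step 1 — from the characteristic polynomial, algebraic multiplicity of λ = 4 is 5. From dim ker(B − (4)·I) = 2, there are exactly 2 Jordan blocks for λ = 4.
Step 2 — from the minimal polynomial, the factor (x − 4)^3 tells us the largest block for λ = 4 has size 3.
Step 3 — with total size 5, 2 blocks, and largest block 3, the block sizes (in nonincreasing order) are [3, 2].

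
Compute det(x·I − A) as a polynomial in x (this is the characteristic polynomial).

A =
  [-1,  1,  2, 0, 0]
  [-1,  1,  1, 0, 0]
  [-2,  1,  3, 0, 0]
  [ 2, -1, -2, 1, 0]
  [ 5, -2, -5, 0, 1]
x^5 - 5*x^4 + 10*x^3 - 10*x^2 + 5*x - 1

Expanding det(x·I − A) (e.g. by cofactor expansion or by noting that A is similar to its Jordan form J, which has the same characteristic polynomial as A) gives
  χ_A(x) = x^5 - 5*x^4 + 10*x^3 - 10*x^2 + 5*x - 1
which factors as (x - 1)^5. The eigenvalues (with algebraic multiplicities) are λ = 1 with multiplicity 5.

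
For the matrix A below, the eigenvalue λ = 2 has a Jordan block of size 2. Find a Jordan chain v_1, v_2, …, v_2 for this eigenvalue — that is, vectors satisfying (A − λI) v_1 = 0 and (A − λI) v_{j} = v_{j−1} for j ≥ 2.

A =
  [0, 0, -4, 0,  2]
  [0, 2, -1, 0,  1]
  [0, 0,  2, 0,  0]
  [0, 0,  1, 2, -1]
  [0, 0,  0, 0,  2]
A Jordan chain for λ = 2 of length 2:
v_1 = (0, 1, 0, -1, 0)ᵀ
v_2 = (2, 0, -1, 0, 0)ᵀ

Let N = A − (2)·I. We want v_2 with N^2 v_2 = 0 but N^1 v_2 ≠ 0; then v_{j-1} := N · v_j for j = 2, …, 2.

Pick v_2 = (2, 0, -1, 0, 0)ᵀ.
Then v_1 = N · v_2 = (0, 1, 0, -1, 0)ᵀ.

Sanity check: (A − (2)·I) v_1 = (0, 0, 0, 0, 0)ᵀ = 0. ✓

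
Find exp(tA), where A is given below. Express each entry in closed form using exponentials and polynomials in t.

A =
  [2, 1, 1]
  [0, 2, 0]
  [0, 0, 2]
e^{tA} =
  [exp(2*t), t*exp(2*t), t*exp(2*t)]
  [0, exp(2*t), 0]
  [0, 0, exp(2*t)]

Strategy: write A = P · J · P⁻¹ where J is a Jordan canonical form, so e^{tA} = P · e^{tJ} · P⁻¹, and e^{tJ} can be computed block-by-block.

A has Jordan form
J =
  [2, 1, 0]
  [0, 2, 0]
  [0, 0, 2]
(up to reordering of blocks).

Per-block formulas:
  For a 2×2 Jordan block J_2(2): exp(t · J_2(2)) = e^(2t)·(I + t·N), where N is the 2×2 nilpotent shift.
  For a 1×1 block at λ = 2: exp(t · [2]) = [e^(2t)].

After assembling e^{tJ} and conjugating by P, we get:

e^{tA} =
  [exp(2*t), t*exp(2*t), t*exp(2*t)]
  [0, exp(2*t), 0]
  [0, 0, exp(2*t)]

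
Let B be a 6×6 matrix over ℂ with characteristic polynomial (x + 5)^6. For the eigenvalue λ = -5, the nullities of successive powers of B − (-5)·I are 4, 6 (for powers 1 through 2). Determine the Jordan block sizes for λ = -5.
Block sizes for λ = -5: [2, 2, 1, 1]

From the dimensions of kernels of powers, the number of Jordan blocks of size at least j is d_j − d_{j−1} where d_j = dim ker(N^j) (with d_0 = 0). Computing the differences gives [4, 2].
The number of blocks of size exactly k is (#blocks of size ≥ k) − (#blocks of size ≥ k + 1), so the partition is: 2 block(s) of size 1, 2 block(s) of size 2.
In nonincreasing order the block sizes are [2, 2, 1, 1].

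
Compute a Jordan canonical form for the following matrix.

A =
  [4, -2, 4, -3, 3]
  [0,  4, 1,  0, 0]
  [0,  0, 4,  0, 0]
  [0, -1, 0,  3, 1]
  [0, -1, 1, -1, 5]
J_3(4) ⊕ J_2(4)

The characteristic polynomial is
  det(x·I − A) = x^5 - 20*x^4 + 160*x^3 - 640*x^2 + 1280*x - 1024 = (x - 4)^5

Eigenvalues and multiplicities (the geometric multiplicity of λ is n − rank(A − λI), which equals the number of Jordan blocks for λ):
  λ = 4: algebraic multiplicity = 5, geometric multiplicity = 2

Determining the block sizes for each eigenvalue:
  λ = 4: with am = 5 and gm = 2, the partition is not yet determined (e.g. several partitions of 5 into 2 parts exist). Let N = A − (4)·I. Computing rank(N^1) = 3, rank(N^2) = 1, rank(N^3) = 0; the number of blocks of size ≥ j is rank(N^{j−1}) − rank(N^j), giving [2, 2, 1]. So we have 1 block(s) of size 3, 1 block(s) of size 2 → block sizes [3, 2]

Assembling the blocks gives a Jordan form
J =
  [4, 1, 0, 0, 0]
  [0, 4, 1, 0, 0]
  [0, 0, 4, 0, 0]
  [0, 0, 0, 4, 1]
  [0, 0, 0, 0, 4]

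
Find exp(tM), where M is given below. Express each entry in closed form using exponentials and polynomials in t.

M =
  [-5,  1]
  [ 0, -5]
e^{tM} =
  [exp(-5*t), t*exp(-5*t)]
  [0, exp(-5*t)]

Strategy: write M = P · J · P⁻¹ where J is a Jordan canonical form, so e^{tM} = P · e^{tJ} · P⁻¹, and e^{tJ} can be computed block-by-block.

M has Jordan form
J =
  [-5,  1]
  [ 0, -5]
(up to reordering of blocks).

Per-block formulas:
  For a 2×2 Jordan block J_2(-5): exp(t · J_2(-5)) = e^(-5t)·(I + t·N), where N is the 2×2 nilpotent shift.

After assembling e^{tJ} and conjugating by P, we get:

e^{tM} =
  [exp(-5*t), t*exp(-5*t)]
  [0, exp(-5*t)]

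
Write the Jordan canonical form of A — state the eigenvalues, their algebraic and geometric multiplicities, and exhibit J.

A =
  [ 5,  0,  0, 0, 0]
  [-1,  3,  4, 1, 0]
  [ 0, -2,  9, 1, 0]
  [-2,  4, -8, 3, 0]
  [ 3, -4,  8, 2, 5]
J_2(5) ⊕ J_2(5) ⊕ J_1(5)

The characteristic polynomial is
  det(x·I − A) = x^5 - 25*x^4 + 250*x^3 - 1250*x^2 + 3125*x - 3125 = (x - 5)^5

Eigenvalues and multiplicities (the geometric multiplicity of λ is n − rank(A − λI), which equals the number of Jordan blocks for λ):
  λ = 5: algebraic multiplicity = 5, geometric multiplicity = 3

Determining the block sizes for each eigenvalue:
  λ = 5: with am = 5 and gm = 3, the partition is not yet determined (e.g. several partitions of 5 into 3 parts exist). Let N = A − (5)·I. Computing rank(N^1) = 2, rank(N^2) = 0; the number of blocks of size ≥ j is rank(N^{j−1}) − rank(N^j), giving [3, 2]. So we have 2 block(s) of size 2, 1 block(s) of size 1 → block sizes [2, 2, 1]

Assembling the blocks gives a Jordan form
J =
  [5, 1, 0, 0, 0]
  [0, 5, 0, 0, 0]
  [0, 0, 5, 1, 0]
  [0, 0, 0, 5, 0]
  [0, 0, 0, 0, 5]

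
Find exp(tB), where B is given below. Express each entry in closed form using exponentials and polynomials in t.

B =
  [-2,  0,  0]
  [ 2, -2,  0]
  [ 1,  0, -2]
e^{tB} =
  [exp(-2*t), 0, 0]
  [2*t*exp(-2*t), exp(-2*t), 0]
  [t*exp(-2*t), 0, exp(-2*t)]

Strategy: write B = P · J · P⁻¹ where J is a Jordan canonical form, so e^{tB} = P · e^{tJ} · P⁻¹, and e^{tJ} can be computed block-by-block.

B has Jordan form
J =
  [-2,  1,  0]
  [ 0, -2,  0]
  [ 0,  0, -2]
(up to reordering of blocks).

Per-block formulas:
  For a 2×2 Jordan block J_2(-2): exp(t · J_2(-2)) = e^(-2t)·(I + t·N), where N is the 2×2 nilpotent shift.
  For a 1×1 block at λ = -2: exp(t · [-2]) = [e^(-2t)].

After assembling e^{tJ} and conjugating by P, we get:

e^{tB} =
  [exp(-2*t), 0, 0]
  [2*t*exp(-2*t), exp(-2*t), 0]
  [t*exp(-2*t), 0, exp(-2*t)]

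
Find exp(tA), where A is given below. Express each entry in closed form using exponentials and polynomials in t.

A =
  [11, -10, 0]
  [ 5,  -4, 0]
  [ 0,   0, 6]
e^{tA} =
  [2*exp(6*t) - exp(t), -2*exp(6*t) + 2*exp(t), 0]
  [exp(6*t) - exp(t), -exp(6*t) + 2*exp(t), 0]
  [0, 0, exp(6*t)]

Strategy: write A = P · J · P⁻¹ where J is a Jordan canonical form, so e^{tA} = P · e^{tJ} · P⁻¹, and e^{tJ} can be computed block-by-block.

A has Jordan form
J =
  [1, 0, 0]
  [0, 6, 0]
  [0, 0, 6]
(up to reordering of blocks).

Per-block formulas:
  For a 1×1 block at λ = 6: exp(t · [6]) = [e^(6t)].
  For a 1×1 block at λ = 1: exp(t · [1]) = [e^(1t)].

After assembling e^{tJ} and conjugating by P, we get:

e^{tA} =
  [2*exp(6*t) - exp(t), -2*exp(6*t) + 2*exp(t), 0]
  [exp(6*t) - exp(t), -exp(6*t) + 2*exp(t), 0]
  [0, 0, exp(6*t)]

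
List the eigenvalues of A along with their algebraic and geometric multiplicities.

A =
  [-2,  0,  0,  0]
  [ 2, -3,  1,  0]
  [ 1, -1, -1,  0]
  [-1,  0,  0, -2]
λ = -2: alg = 4, geom = 2

Step 1 — factor the characteristic polynomial to read off the algebraic multiplicities:
  χ_A(x) = (x + 2)^4

Step 2 — compute geometric multiplicities via the rank-nullity identity g(λ) = n − rank(A − λI):
  rank(A − (-2)·I) = 2, so dim ker(A − (-2)·I) = n − 2 = 2

Summary:
  λ = -2: algebraic multiplicity = 4, geometric multiplicity = 2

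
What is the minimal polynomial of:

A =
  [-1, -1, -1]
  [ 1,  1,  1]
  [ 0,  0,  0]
x^2

The characteristic polynomial is χ_A(x) = x^3, so the eigenvalues are known. The minimal polynomial is
  m_A(x) = Π_λ (x − λ)^{k_λ}
where k_λ is the size of the *largest* Jordan block for λ (equivalently, the smallest k with (A − λI)^k v = 0 for every generalised eigenvector v of λ).

  λ = 0: largest Jordan block has size 2, contributing (x − 0)^2

So m_A(x) = x^2 = x^2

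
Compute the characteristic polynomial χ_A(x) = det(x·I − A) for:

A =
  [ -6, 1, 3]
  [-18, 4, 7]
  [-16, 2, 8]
x^3 - 6*x^2 + 12*x - 8

Expanding det(x·I − A) (e.g. by cofactor expansion or by noting that A is similar to its Jordan form J, which has the same characteristic polynomial as A) gives
  χ_A(x) = x^3 - 6*x^2 + 12*x - 8
which factors as (x - 2)^3. The eigenvalues (with algebraic multiplicities) are λ = 2 with multiplicity 3.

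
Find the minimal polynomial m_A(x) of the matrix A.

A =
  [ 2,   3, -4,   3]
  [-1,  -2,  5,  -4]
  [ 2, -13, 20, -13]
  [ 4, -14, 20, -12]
x^3 - 6*x^2 + 12*x - 8

The characteristic polynomial is χ_A(x) = (x - 2)^4, so the eigenvalues are known. The minimal polynomial is
  m_A(x) = Π_λ (x − λ)^{k_λ}
where k_λ is the size of the *largest* Jordan block for λ (equivalently, the smallest k with (A − λI)^k v = 0 for every generalised eigenvector v of λ).

  λ = 2: largest Jordan block has size 3, contributing (x − 2)^3

So m_A(x) = (x - 2)^3 = x^3 - 6*x^2 + 12*x - 8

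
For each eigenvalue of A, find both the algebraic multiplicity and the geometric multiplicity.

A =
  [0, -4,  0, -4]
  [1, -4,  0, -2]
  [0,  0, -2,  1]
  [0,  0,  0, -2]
λ = -2: alg = 4, geom = 2

Step 1 — factor the characteristic polynomial to read off the algebraic multiplicities:
  χ_A(x) = (x + 2)^4

Step 2 — compute geometric multiplicities via the rank-nullity identity g(λ) = n − rank(A − λI):
  rank(A − (-2)·I) = 2, so dim ker(A − (-2)·I) = n − 2 = 2

Summary:
  λ = -2: algebraic multiplicity = 4, geometric multiplicity = 2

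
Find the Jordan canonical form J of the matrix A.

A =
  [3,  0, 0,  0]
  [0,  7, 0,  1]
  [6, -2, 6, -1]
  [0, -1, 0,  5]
J_1(3) ⊕ J_3(6)

The characteristic polynomial is
  det(x·I − A) = x^4 - 21*x^3 + 162*x^2 - 540*x + 648 = (x - 6)^3*(x - 3)

Eigenvalues and multiplicities (the geometric multiplicity of λ is n − rank(A − λI), which equals the number of Jordan blocks for λ):
  λ = 3: algebraic multiplicity = 1, geometric multiplicity = 1
  λ = 6: algebraic multiplicity = 3, geometric multiplicity = 1

Determining the block sizes for each eigenvalue:
  λ = 3: one block (gm = 1), so the single block has size am = 1 → block sizes [1]
  λ = 6: one block (gm = 1), so the single block has size am = 3 → block sizes [3]

Assembling the blocks gives a Jordan form
J =
  [3, 0, 0, 0]
  [0, 6, 1, 0]
  [0, 0, 6, 1]
  [0, 0, 0, 6]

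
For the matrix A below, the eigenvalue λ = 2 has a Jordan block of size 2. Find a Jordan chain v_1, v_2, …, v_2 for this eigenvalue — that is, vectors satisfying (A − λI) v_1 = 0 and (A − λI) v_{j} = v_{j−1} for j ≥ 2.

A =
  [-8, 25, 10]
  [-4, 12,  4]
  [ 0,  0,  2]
A Jordan chain for λ = 2 of length 2:
v_1 = (-10, -4, 0)ᵀ
v_2 = (1, 0, 0)ᵀ

Let N = A − (2)·I. We want v_2 with N^2 v_2 = 0 but N^1 v_2 ≠ 0; then v_{j-1} := N · v_j for j = 2, …, 2.

Pick v_2 = (1, 0, 0)ᵀ.
Then v_1 = N · v_2 = (-10, -4, 0)ᵀ.

Sanity check: (A − (2)·I) v_1 = (0, 0, 0)ᵀ = 0. ✓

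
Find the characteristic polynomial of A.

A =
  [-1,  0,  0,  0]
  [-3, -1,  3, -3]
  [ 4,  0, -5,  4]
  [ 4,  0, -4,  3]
x^4 + 4*x^3 + 6*x^2 + 4*x + 1

Expanding det(x·I − A) (e.g. by cofactor expansion or by noting that A is similar to its Jordan form J, which has the same characteristic polynomial as A) gives
  χ_A(x) = x^4 + 4*x^3 + 6*x^2 + 4*x + 1
which factors as (x + 1)^4. The eigenvalues (with algebraic multiplicities) are λ = -1 with multiplicity 4.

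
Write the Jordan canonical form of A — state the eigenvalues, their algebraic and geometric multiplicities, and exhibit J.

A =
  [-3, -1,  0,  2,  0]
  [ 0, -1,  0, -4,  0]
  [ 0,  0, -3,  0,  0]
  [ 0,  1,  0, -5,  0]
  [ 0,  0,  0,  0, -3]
J_2(-3) ⊕ J_1(-3) ⊕ J_1(-3) ⊕ J_1(-3)

The characteristic polynomial is
  det(x·I − A) = x^5 + 15*x^4 + 90*x^3 + 270*x^2 + 405*x + 243 = (x + 3)^5

Eigenvalues and multiplicities (the geometric multiplicity of λ is n − rank(A − λI), which equals the number of Jordan blocks for λ):
  λ = -3: algebraic multiplicity = 5, geometric multiplicity = 4

Determining the block sizes for each eigenvalue:
  λ = -3: 4 blocks summing to 5 forces exactly one block of size 2 and the rest size 1 → block sizes [2, 1, 1, 1]

Assembling the blocks gives a Jordan form
J =
  [-3,  1,  0,  0,  0]
  [ 0, -3,  0,  0,  0]
  [ 0,  0, -3,  0,  0]
  [ 0,  0,  0, -3,  0]
  [ 0,  0,  0,  0, -3]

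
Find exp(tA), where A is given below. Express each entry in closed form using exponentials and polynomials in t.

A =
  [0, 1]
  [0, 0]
e^{tA} =
  [1, t]
  [0, 1]

Strategy: write A = P · J · P⁻¹ where J is a Jordan canonical form, so e^{tA} = P · e^{tJ} · P⁻¹, and e^{tJ} can be computed block-by-block.

A has Jordan form
J =
  [0, 1]
  [0, 0]
(up to reordering of blocks).

Per-block formulas:
  For a 2×2 Jordan block J_2(0): exp(t · J_2(0)) = e^(0t)·(I + t·N), where N is the 2×2 nilpotent shift.

After assembling e^{tJ} and conjugating by P, we get:

e^{tA} =
  [1, t]
  [0, 1]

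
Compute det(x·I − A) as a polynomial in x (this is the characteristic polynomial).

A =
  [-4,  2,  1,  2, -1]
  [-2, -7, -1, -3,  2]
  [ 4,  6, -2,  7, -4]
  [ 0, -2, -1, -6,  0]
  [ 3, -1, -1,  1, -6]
x^5 + 25*x^4 + 250*x^3 + 1250*x^2 + 3125*x + 3125

Expanding det(x·I − A) (e.g. by cofactor expansion or by noting that A is similar to its Jordan form J, which has the same characteristic polynomial as A) gives
  χ_A(x) = x^5 + 25*x^4 + 250*x^3 + 1250*x^2 + 3125*x + 3125
which factors as (x + 5)^5. The eigenvalues (with algebraic multiplicities) are λ = -5 with multiplicity 5.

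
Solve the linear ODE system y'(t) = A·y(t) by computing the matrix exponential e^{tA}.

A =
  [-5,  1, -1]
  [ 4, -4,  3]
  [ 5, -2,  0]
e^{tA} =
  [3*t^2*exp(-3*t)/2 - 2*t*exp(-3*t) + exp(-3*t), -t^2*exp(-3*t)/2 + t*exp(-3*t), t^2*exp(-3*t) - t*exp(-3*t)]
  [3*t^2*exp(-3*t)/2 + 4*t*exp(-3*t), -t^2*exp(-3*t)/2 - t*exp(-3*t) + exp(-3*t), t^2*exp(-3*t) + 3*t*exp(-3*t)]
  [-3*t^2*exp(-3*t)/2 + 5*t*exp(-3*t), t^2*exp(-3*t)/2 - 2*t*exp(-3*t), -t^2*exp(-3*t) + 3*t*exp(-3*t) + exp(-3*t)]

Strategy: write A = P · J · P⁻¹ where J is a Jordan canonical form, so e^{tA} = P · e^{tJ} · P⁻¹, and e^{tJ} can be computed block-by-block.

A has Jordan form
J =
  [-3,  1,  0]
  [ 0, -3,  1]
  [ 0,  0, -3]
(up to reordering of blocks).

Per-block formulas:
  For a 3×3 Jordan block J_3(-3): exp(t · J_3(-3)) = e^(-3t)·(I + t·N + (t^2/2)·N^2), where N is the 3×3 nilpotent shift.

After assembling e^{tJ} and conjugating by P, we get:

e^{tA} =
  [3*t^2*exp(-3*t)/2 - 2*t*exp(-3*t) + exp(-3*t), -t^2*exp(-3*t)/2 + t*exp(-3*t), t^2*exp(-3*t) - t*exp(-3*t)]
  [3*t^2*exp(-3*t)/2 + 4*t*exp(-3*t), -t^2*exp(-3*t)/2 - t*exp(-3*t) + exp(-3*t), t^2*exp(-3*t) + 3*t*exp(-3*t)]
  [-3*t^2*exp(-3*t)/2 + 5*t*exp(-3*t), t^2*exp(-3*t)/2 - 2*t*exp(-3*t), -t^2*exp(-3*t) + 3*t*exp(-3*t) + exp(-3*t)]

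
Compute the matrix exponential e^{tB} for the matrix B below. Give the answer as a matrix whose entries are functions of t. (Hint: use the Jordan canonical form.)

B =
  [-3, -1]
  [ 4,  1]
e^{tB} =
  [-2*t*exp(-t) + exp(-t), -t*exp(-t)]
  [4*t*exp(-t), 2*t*exp(-t) + exp(-t)]

Strategy: write B = P · J · P⁻¹ where J is a Jordan canonical form, so e^{tB} = P · e^{tJ} · P⁻¹, and e^{tJ} can be computed block-by-block.

B has Jordan form
J =
  [-1,  1]
  [ 0, -1]
(up to reordering of blocks).

Per-block formulas:
  For a 2×2 Jordan block J_2(-1): exp(t · J_2(-1)) = e^(-1t)·(I + t·N), where N is the 2×2 nilpotent shift.

After assembling e^{tJ} and conjugating by P, we get:

e^{tB} =
  [-2*t*exp(-t) + exp(-t), -t*exp(-t)]
  [4*t*exp(-t), 2*t*exp(-t) + exp(-t)]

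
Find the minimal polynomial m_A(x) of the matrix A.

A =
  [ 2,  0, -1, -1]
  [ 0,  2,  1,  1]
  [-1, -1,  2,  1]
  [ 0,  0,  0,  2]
x^3 - 6*x^2 + 12*x - 8

The characteristic polynomial is χ_A(x) = (x - 2)^4, so the eigenvalues are known. The minimal polynomial is
  m_A(x) = Π_λ (x − λ)^{k_λ}
where k_λ is the size of the *largest* Jordan block for λ (equivalently, the smallest k with (A − λI)^k v = 0 for every generalised eigenvector v of λ).

  λ = 2: largest Jordan block has size 3, contributing (x − 2)^3

So m_A(x) = (x - 2)^3 = x^3 - 6*x^2 + 12*x - 8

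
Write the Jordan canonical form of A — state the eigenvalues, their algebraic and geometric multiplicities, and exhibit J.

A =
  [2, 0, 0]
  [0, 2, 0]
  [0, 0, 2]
J_1(2) ⊕ J_1(2) ⊕ J_1(2)

The characteristic polynomial is
  det(x·I − A) = x^3 - 6*x^2 + 12*x - 8 = (x - 2)^3

Eigenvalues and multiplicities (the geometric multiplicity of λ is n − rank(A − λI), which equals the number of Jordan blocks for λ):
  λ = 2: algebraic multiplicity = 3, geometric multiplicity = 3

Determining the block sizes for each eigenvalue:
  λ = 2: gm = am = 3, so every block has size 1 → block sizes [1, 1, 1]

Assembling the blocks gives a Jordan form
J =
  [2, 0, 0]
  [0, 2, 0]
  [0, 0, 2]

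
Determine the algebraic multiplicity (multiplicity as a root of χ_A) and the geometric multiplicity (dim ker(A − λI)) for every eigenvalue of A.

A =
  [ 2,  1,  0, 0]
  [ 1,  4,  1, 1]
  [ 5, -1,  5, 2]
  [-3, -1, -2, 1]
λ = 3: alg = 4, geom = 2

Step 1 — factor the characteristic polynomial to read off the algebraic multiplicities:
  χ_A(x) = (x - 3)^4

Step 2 — compute geometric multiplicities via the rank-nullity identity g(λ) = n − rank(A − λI):
  rank(A − (3)·I) = 2, so dim ker(A − (3)·I) = n − 2 = 2

Summary:
  λ = 3: algebraic multiplicity = 4, geometric multiplicity = 2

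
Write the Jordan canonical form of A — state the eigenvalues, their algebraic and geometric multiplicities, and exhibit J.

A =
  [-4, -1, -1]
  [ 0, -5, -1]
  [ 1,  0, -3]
J_3(-4)

The characteristic polynomial is
  det(x·I − A) = x^3 + 12*x^2 + 48*x + 64 = (x + 4)^3

Eigenvalues and multiplicities (the geometric multiplicity of λ is n − rank(A − λI), which equals the number of Jordan blocks for λ):
  λ = -4: algebraic multiplicity = 3, geometric multiplicity = 1

Determining the block sizes for each eigenvalue:
  λ = -4: one block (gm = 1), so the single block has size am = 3 → block sizes [3]

Assembling the blocks gives a Jordan form
J =
  [-4,  1,  0]
  [ 0, -4,  1]
  [ 0,  0, -4]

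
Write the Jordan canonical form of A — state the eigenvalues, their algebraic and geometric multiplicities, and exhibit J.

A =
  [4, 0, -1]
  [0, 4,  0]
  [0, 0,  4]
J_2(4) ⊕ J_1(4)

The characteristic polynomial is
  det(x·I − A) = x^3 - 12*x^2 + 48*x - 64 = (x - 4)^3

Eigenvalues and multiplicities (the geometric multiplicity of λ is n − rank(A − λI), which equals the number of Jordan blocks for λ):
  λ = 4: algebraic multiplicity = 3, geometric multiplicity = 2

Determining the block sizes for each eigenvalue:
  λ = 4: 2 blocks summing to 3 forces exactly one block of size 2 and the rest size 1 → block sizes [2, 1]

Assembling the blocks gives a Jordan form
J =
  [4, 1, 0]
  [0, 4, 0]
  [0, 0, 4]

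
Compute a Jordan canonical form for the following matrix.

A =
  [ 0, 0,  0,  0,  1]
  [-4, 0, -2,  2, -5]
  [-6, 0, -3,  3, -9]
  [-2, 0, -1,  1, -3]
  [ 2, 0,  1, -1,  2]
J_3(0) ⊕ J_1(0) ⊕ J_1(0)

The characteristic polynomial is
  det(x·I − A) = x^5

Eigenvalues and multiplicities (the geometric multiplicity of λ is n − rank(A − λI), which equals the number of Jordan blocks for λ):
  λ = 0: algebraic multiplicity = 5, geometric multiplicity = 3

Determining the block sizes for each eigenvalue:
  λ = 0: with am = 5 and gm = 3, the partition is not yet determined (e.g. several partitions of 5 into 3 parts exist). Let N = A − (0)·I. Computing rank(N^1) = 2, rank(N^2) = 1, rank(N^3) = 0; the number of blocks of size ≥ j is rank(N^{j−1}) − rank(N^j), giving [3, 1, 1]. So we have 1 block(s) of size 3, 2 block(s) of size 1 → block sizes [3, 1, 1]

Assembling the blocks gives a Jordan form
J =
  [0, 1, 0, 0, 0]
  [0, 0, 1, 0, 0]
  [0, 0, 0, 0, 0]
  [0, 0, 0, 0, 0]
  [0, 0, 0, 0, 0]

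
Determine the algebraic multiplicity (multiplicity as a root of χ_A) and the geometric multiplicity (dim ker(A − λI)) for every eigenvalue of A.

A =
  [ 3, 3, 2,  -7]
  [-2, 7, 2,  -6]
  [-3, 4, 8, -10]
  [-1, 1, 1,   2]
λ = 5: alg = 4, geom = 2

Step 1 — factor the characteristic polynomial to read off the algebraic multiplicities:
  χ_A(x) = (x - 5)^4

Step 2 — compute geometric multiplicities via the rank-nullity identity g(λ) = n − rank(A − λI):
  rank(A − (5)·I) = 2, so dim ker(A − (5)·I) = n − 2 = 2

Summary:
  λ = 5: algebraic multiplicity = 4, geometric multiplicity = 2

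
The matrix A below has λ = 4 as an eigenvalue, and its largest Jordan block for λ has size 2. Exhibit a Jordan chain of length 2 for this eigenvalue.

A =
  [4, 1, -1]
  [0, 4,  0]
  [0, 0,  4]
A Jordan chain for λ = 4 of length 2:
v_1 = (1, 0, 0)ᵀ
v_2 = (0, 1, 0)ᵀ

Let N = A − (4)·I. We want v_2 with N^2 v_2 = 0 but N^1 v_2 ≠ 0; then v_{j-1} := N · v_j for j = 2, …, 2.

Pick v_2 = (0, 1, 0)ᵀ.
Then v_1 = N · v_2 = (1, 0, 0)ᵀ.

Sanity check: (A − (4)·I) v_1 = (0, 0, 0)ᵀ = 0. ✓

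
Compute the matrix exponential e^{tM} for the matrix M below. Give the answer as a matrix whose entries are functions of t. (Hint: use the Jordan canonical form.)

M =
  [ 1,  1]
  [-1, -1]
e^{tM} =
  [t + 1, t]
  [-t, 1 - t]

Strategy: write M = P · J · P⁻¹ where J is a Jordan canonical form, so e^{tM} = P · e^{tJ} · P⁻¹, and e^{tJ} can be computed block-by-block.

M has Jordan form
J =
  [0, 1]
  [0, 0]
(up to reordering of blocks).

Per-block formulas:
  For a 2×2 Jordan block J_2(0): exp(t · J_2(0)) = e^(0t)·(I + t·N), where N is the 2×2 nilpotent shift.

After assembling e^{tJ} and conjugating by P, we get:

e^{tM} =
  [t + 1, t]
  [-t, 1 - t]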